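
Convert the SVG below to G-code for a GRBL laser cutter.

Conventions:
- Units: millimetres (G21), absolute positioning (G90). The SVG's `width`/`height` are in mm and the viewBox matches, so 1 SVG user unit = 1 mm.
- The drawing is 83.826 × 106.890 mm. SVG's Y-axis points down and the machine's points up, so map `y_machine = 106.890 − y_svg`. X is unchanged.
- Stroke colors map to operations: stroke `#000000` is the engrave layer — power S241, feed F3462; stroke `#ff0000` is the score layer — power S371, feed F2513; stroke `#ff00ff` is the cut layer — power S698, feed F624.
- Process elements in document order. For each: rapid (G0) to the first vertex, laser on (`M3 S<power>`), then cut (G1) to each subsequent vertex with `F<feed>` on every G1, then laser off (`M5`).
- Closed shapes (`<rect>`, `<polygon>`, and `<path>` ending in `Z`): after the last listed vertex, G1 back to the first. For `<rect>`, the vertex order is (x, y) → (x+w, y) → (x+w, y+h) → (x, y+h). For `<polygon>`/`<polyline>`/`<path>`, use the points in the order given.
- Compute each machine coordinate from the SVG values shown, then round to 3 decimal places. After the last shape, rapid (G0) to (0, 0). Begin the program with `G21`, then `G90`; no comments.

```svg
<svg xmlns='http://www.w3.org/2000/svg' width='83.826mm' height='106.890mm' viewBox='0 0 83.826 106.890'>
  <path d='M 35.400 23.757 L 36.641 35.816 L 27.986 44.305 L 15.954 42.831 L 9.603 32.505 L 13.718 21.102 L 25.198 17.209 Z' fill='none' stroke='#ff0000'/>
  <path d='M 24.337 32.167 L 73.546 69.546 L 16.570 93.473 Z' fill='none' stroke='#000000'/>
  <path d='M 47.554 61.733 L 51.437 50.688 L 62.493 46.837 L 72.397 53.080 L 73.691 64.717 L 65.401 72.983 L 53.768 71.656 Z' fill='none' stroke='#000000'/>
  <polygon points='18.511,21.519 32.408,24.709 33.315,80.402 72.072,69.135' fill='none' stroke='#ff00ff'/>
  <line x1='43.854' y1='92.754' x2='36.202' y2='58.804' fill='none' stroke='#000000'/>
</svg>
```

1 u = 1 mm; y_m = 106.890 − y.

[1] `<path>` regular polygon, #ff0000→score S371 F2513: (35.400,83.133) → (36.641,71.074) → (27.986,62.585) → (15.954,64.059) → (9.603,74.385) → (13.718,85.788) → (25.198,89.681) → (35.400,83.133) (closed)

[2] `<path>` regular polygon, #000000→engrave S241 F3462: (24.337,74.723) → (73.546,37.344) → (16.570,13.417) → (24.337,74.723) (closed)

[3] `<path>` regular polygon, #000000→engrave S241 F3462: (47.554,45.157) → (51.437,56.202) → (62.493,60.053) → (72.397,53.810) → (73.691,42.173) → (65.401,33.907) → (53.768,35.234) → (47.554,45.157) (closed)

[4] `<polygon>` closed polygon, #ff00ff→cut S698 F624: (18.511,85.371) → (32.408,82.181) → (33.315,26.488) → (72.072,37.755) → (18.511,85.371) (closed)

[5] `<line>` line segment, #000000→engrave S241 F3462: (43.854,14.136) → (36.202,48.086)

G21
G90
G0 X35.400 Y83.133
M3 S371
G1 X36.641 Y71.074 F2513
G1 X27.986 Y62.585 F2513
G1 X15.954 Y64.059 F2513
G1 X9.603 Y74.385 F2513
G1 X13.718 Y85.788 F2513
G1 X25.198 Y89.681 F2513
G1 X35.400 Y83.133 F2513
M5
G0 X24.337 Y74.723
M3 S241
G1 X73.546 Y37.344 F3462
G1 X16.570 Y13.417 F3462
G1 X24.337 Y74.723 F3462
M5
G0 X47.554 Y45.157
M3 S241
G1 X51.437 Y56.202 F3462
G1 X62.493 Y60.053 F3462
G1 X72.397 Y53.810 F3462
G1 X73.691 Y42.173 F3462
G1 X65.401 Y33.907 F3462
G1 X53.768 Y35.234 F3462
G1 X47.554 Y45.157 F3462
M5
G0 X18.511 Y85.371
M3 S698
G1 X32.408 Y82.181 F624
G1 X33.315 Y26.488 F624
G1 X72.072 Y37.755 F624
G1 X18.511 Y85.371 F624
M5
G0 X43.854 Y14.136
M3 S241
G1 X36.202 Y48.086 F3462
M5
G0 X0.000 Y0.000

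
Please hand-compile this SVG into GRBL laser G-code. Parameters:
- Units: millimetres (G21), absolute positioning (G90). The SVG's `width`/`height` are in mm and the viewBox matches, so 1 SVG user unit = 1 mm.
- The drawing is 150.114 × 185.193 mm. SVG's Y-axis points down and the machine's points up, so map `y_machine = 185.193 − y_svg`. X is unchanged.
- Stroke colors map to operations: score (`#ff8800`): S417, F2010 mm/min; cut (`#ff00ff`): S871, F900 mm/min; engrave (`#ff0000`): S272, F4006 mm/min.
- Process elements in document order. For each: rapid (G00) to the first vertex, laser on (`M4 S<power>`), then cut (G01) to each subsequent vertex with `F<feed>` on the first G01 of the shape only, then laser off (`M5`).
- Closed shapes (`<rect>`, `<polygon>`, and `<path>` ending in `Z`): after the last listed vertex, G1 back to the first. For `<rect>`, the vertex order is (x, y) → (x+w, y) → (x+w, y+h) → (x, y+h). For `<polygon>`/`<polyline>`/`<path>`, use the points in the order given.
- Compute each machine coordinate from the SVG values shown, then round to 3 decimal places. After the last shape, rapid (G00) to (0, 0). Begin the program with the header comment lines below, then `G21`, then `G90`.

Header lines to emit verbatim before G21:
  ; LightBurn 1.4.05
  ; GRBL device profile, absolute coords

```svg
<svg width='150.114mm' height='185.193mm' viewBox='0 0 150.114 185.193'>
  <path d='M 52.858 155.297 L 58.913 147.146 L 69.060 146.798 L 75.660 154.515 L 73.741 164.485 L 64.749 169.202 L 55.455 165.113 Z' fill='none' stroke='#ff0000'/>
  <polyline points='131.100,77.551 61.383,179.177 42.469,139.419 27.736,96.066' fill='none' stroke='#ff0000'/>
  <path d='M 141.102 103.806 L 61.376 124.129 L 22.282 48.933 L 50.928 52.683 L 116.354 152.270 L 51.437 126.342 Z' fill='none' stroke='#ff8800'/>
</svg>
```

; LightBurn 1.4.05
; GRBL device profile, absolute coords
G21
G90
G00 X52.858 Y29.896
M4 S272
G01 X58.913 Y38.047 F4006
G01 X69.060 Y38.395
G01 X75.660 Y30.678
G01 X73.741 Y20.708
G01 X64.749 Y15.991
G01 X55.455 Y20.080
G01 X52.858 Y29.896
M5
G00 X131.100 Y107.642
M4 S272
G01 X61.383 Y6.016 F4006
G01 X42.469 Y45.774
G01 X27.736 Y89.127
M5
G00 X141.102 Y81.387
M4 S417
G01 X61.376 Y61.064 F2010
G01 X22.282 Y136.260
G01 X50.928 Y132.510
G01 X116.354 Y32.923
G01 X51.437 Y58.851
G01 X141.102 Y81.387
M5
G00 X0.000 Y0.000

viewBox `0 0 150.114 185.193` with mm width/height → 1 unit = 1 mm. Flip: y_m = 185.193 − y_svg.

**Shape 1** — `<path>` regular polygon, stroke `#ff0000` → engrave (S272, F4006). Machine vertices: (52.858,29.896) → (58.913,38.047) → (69.060,38.395) → (75.660,30.678) → (73.741,20.708) → (64.749,15.991) → (55.455,20.080) → (52.858,29.896). Closed: final G1 returns to the first vertex.

**Shape 2** — `<polyline>` open polyline, stroke `#ff0000` → engrave (S272, F4006). Machine vertices: (131.100,107.642) → (61.383,6.016) → (42.469,45.774) → (27.736,89.127). Open path.

**Shape 3** — `<path>` closed polygon, stroke `#ff8800` → score (S417, F2010). Machine vertices: (141.102,81.387) → (61.376,61.064) → (22.282,136.260) → (50.928,132.510) → (116.354,32.923) → (51.437,58.851) → (141.102,81.387). Closed: final G1 returns to the first vertex.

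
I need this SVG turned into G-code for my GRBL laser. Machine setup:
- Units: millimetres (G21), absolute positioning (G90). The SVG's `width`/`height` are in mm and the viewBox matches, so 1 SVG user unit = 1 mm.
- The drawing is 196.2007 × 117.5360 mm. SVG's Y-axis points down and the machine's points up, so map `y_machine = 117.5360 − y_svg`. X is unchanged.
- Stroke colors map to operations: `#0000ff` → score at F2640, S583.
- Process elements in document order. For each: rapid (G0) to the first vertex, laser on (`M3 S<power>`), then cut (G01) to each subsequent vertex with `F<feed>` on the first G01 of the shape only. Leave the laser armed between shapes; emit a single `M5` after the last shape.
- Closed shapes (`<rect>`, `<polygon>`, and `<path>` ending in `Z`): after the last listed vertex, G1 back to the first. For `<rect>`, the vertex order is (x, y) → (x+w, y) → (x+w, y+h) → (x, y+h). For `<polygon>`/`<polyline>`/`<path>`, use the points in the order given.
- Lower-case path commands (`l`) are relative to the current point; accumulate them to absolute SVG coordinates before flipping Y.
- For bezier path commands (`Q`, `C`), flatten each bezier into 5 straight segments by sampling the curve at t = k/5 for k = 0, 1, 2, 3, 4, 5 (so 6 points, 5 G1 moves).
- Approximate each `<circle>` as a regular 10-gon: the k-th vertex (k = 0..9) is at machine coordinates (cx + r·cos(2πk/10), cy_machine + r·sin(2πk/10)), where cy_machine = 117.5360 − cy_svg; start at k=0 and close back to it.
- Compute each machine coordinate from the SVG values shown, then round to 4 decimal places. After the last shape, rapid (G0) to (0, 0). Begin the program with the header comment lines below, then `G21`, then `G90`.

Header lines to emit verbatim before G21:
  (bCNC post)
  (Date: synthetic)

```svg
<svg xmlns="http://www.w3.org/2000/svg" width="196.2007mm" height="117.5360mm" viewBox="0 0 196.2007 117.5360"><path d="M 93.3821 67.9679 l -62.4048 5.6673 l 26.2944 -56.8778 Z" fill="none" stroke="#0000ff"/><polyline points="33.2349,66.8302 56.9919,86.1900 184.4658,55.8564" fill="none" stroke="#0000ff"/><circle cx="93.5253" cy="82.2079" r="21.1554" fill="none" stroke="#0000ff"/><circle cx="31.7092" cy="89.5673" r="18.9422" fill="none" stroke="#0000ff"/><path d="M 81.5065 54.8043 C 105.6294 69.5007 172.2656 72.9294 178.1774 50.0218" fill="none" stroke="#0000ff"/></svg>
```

viewBox `0 0 196.2007 117.5360` with mm width/height → 1 unit = 1 mm. Flip: y_m = 117.5360 − y_svg.

**Shape 1** — `<path>` regular polygon, stroke `#0000ff` → score (S583, F2640). Machine vertices: (93.3821,49.5681) → (30.9773,43.9008) → (57.2717,100.7786) → (93.3821,49.5681). Closed: final G1 returns to the first vertex.

**Shape 2** — `<polyline>` open polyline, stroke `#0000ff` → score (S583, F2640). Machine vertices: (33.2349,50.7058) → (56.9919,31.3460) → (184.4658,61.6796). Open path.

**Shape 3** — `<circle>` circle, stroke `#0000ff` → score (S583, F2640). Machine vertices: (114.6807,35.3281) → (110.6404,47.7629) → (100.0627,55.4481) → (86.9879,55.4481) → (76.4102,47.7629) → (72.3699,35.3281) → (76.4102,22.8933) → (86.9879,15.2081) → (100.0627,15.2081) → (110.6404,22.8933) → (114.6807,35.3281). Closed: final G1 returns to the first vertex.

**Shape 4** — `<circle>` circle, stroke `#0000ff` → score (S583, F2640). Machine vertices: (50.6514,27.9687) → (47.0338,39.1026) → (37.5627,45.9838) → (25.8557,45.9838) → (16.3846,39.1026) → (12.7670,27.9687) → (16.3846,16.8348) → (25.8557,9.9536) → (37.5627,9.9536) → (47.0338,16.8348) → (50.6514,27.9687). Closed: final G1 returns to the first vertex.

**Shape 5** — `<path>` cubic bezier, stroke `#0000ff` → score (S583, F2640). Control points (SVG): P0=(81.5065,54.8043), P1=(105.6294,69.5007), P2=(172.2656,72.9294), P3=(178.1774,50.0218); sampled at t=k/5. Machine vertices: (81.5065,62.7317) → (100.2559,55.3865) → (124.2532,51.4689) → (148.5427,51.7021) → (168.1693,56.8094) → (178.1774,67.5142). Open path.

(bCNC post)
(Date: synthetic)
G21
G90
G0 X93.3821 Y49.5681
M3 S583
G01 X30.9773 Y43.9008 F2640
G01 X57.2717 Y100.7786
G01 X93.3821 Y49.5681
G0 X33.2349 Y50.7058
M3 S583
G01 X56.9919 Y31.3460 F2640
G01 X184.4658 Y61.6796
G0 X114.6807 Y35.3281
M3 S583
G01 X110.6404 Y47.7629 F2640
G01 X100.0627 Y55.4481
G01 X86.9879 Y55.4481
G01 X76.4102 Y47.7629
G01 X72.3699 Y35.3281
G01 X76.4102 Y22.8933
G01 X86.9879 Y15.2081
G01 X100.0627 Y15.2081
G01 X110.6404 Y22.8933
G01 X114.6807 Y35.3281
G0 X50.6514 Y27.9687
M3 S583
G01 X47.0338 Y39.1026 F2640
G01 X37.5627 Y45.9838
G01 X25.8557 Y45.9838
G01 X16.3846 Y39.1026
G01 X12.7670 Y27.9687
G01 X16.3846 Y16.8348
G01 X25.8557 Y9.9536
G01 X37.5627 Y9.9536
G01 X47.0338 Y16.8348
G01 X50.6514 Y27.9687
G0 X81.5065 Y62.7317
M3 S583
G01 X100.2559 Y55.3865 F2640
G01 X124.2532 Y51.4689
G01 X148.5427 Y51.7021
G01 X168.1693 Y56.8094
G01 X178.1774 Y67.5142
M5
G0 X0.0000 Y0.0000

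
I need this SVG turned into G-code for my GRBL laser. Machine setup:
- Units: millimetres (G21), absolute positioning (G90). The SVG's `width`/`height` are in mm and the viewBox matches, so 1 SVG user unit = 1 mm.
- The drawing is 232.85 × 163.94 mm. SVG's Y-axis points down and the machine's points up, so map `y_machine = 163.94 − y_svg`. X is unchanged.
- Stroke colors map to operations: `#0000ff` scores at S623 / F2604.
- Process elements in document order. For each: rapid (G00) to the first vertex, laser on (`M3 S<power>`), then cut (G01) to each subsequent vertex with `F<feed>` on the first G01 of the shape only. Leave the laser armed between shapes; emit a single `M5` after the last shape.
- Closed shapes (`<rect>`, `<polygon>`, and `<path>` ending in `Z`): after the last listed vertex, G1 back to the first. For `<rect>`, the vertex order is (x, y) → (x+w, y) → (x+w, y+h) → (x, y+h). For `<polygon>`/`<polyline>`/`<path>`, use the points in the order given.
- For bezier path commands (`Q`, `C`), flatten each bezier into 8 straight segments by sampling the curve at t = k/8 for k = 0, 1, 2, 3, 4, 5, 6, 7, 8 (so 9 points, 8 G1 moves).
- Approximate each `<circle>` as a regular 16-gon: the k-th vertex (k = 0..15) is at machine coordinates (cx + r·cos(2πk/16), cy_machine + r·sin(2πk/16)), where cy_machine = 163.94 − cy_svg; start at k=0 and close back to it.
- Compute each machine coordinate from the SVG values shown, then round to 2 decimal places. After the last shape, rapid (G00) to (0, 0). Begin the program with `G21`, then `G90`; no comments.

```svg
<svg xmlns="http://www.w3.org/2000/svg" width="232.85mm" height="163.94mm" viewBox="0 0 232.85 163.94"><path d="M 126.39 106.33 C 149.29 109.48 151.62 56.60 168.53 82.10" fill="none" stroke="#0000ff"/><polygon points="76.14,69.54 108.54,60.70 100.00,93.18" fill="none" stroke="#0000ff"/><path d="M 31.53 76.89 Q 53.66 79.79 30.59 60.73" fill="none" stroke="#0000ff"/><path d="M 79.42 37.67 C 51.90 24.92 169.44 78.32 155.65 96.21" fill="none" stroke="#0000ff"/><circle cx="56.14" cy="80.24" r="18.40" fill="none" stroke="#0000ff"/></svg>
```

G21
G90
G00 X126.39 Y57.61
M3 S623
G01 X134.08 Y58.79 F2604
G01 X140.26 Y63.65
G01 X145.33 Y70.62
G01 X149.71 Y78.11
G01 X153.80 Y84.55
G01 X158.03 Y88.37
G01 X162.80 Y87.99
G01 X168.53 Y81.84
G00 X76.14 Y94.40
M3 S623
G01 X108.54 Y103.24 F2604
G01 X100.00 Y70.76
G01 X76.14 Y94.40
G00 X31.53 Y87.05
M3 S623
G01 X36.36 Y86.67 F2604
G01 X39.77 Y86.97
G01 X41.77 Y87.96
G01 X42.36 Y89.64
G01 X41.54 Y92.00
G01 X39.30 Y95.05
G01 X35.65 Y98.79
G01 X30.59 Y103.21
G00 X79.42 Y126.27
M3 S623
G01 X75.36 Y128.15 F2604
G01 X81.66 Y125.02
G01 X95.08 Y118.07
G01 X112.39 Y108.49
G01 X130.33 Y97.48
G01 X145.69 Y86.22
G01 X155.20 Y75.90
G01 X155.65 Y67.73
G00 X74.54 Y83.70
M3 S623
G01 X73.14 Y90.74 F2604
G01 X69.15 Y96.71
G01 X63.18 Y100.70
G01 X56.14 Y102.10
G01 X49.10 Y100.70
G01 X43.13 Y96.71
G01 X39.14 Y90.74
G01 X37.74 Y83.70
G01 X39.14 Y76.66
G01 X43.13 Y70.69
G01 X49.10 Y66.70
G01 X56.14 Y65.30
G01 X63.18 Y66.70
G01 X69.15 Y70.69
G01 X73.14 Y76.66
G01 X74.54 Y83.70
M5
G00 X0.00 Y0.00

1 u = 1 mm; y_m = 163.94 − y.

[1] `<path>` cubic bezier, #0000ff→score S623 F2604: (126.39,57.61) → (134.08,58.79) → (140.26,63.65) → (145.33,70.62) → (149.71,78.11) → (153.80,84.55) → (158.03,88.37) → (162.80,87.99) → (168.53,81.84)

[2] `<polygon>` regular polygon, #0000ff→score S623 F2604: (76.14,94.40) → (108.54,103.24) → (100.00,70.76) → (76.14,94.40) (closed)

[3] `<path>` quadratic bezier, #0000ff→score S623 F2604: (31.53,87.05) → (36.36,86.67) → (39.77,86.97) → (41.77,87.96) → (42.36,89.64) → (41.54,92.00) → (39.30,95.05) → (35.65,98.79) → (30.59,103.21)

[4] `<path>` cubic bezier, #0000ff→score S623 F2604: (79.42,126.27) → (75.36,128.15) → (81.66,125.02) → (95.08,118.07) → (112.39,108.49) → (130.33,97.48) → (145.69,86.22) → (155.20,75.90) → (155.65,67.73)

[5] `<circle>` circle, #0000ff→score S623 F2604: (74.54,83.70) → (73.14,90.74) → (69.15,96.71) → (63.18,100.70) → (56.14,102.10) → (49.10,100.70) → (43.13,96.71) → (39.14,90.74) → (37.74,83.70) → (39.14,76.66) → (43.13,70.69) → (49.10,66.70) → (56.14,65.30) → (63.18,66.70) → (69.15,70.69) → (73.14,76.66) → (74.54,83.70) (closed)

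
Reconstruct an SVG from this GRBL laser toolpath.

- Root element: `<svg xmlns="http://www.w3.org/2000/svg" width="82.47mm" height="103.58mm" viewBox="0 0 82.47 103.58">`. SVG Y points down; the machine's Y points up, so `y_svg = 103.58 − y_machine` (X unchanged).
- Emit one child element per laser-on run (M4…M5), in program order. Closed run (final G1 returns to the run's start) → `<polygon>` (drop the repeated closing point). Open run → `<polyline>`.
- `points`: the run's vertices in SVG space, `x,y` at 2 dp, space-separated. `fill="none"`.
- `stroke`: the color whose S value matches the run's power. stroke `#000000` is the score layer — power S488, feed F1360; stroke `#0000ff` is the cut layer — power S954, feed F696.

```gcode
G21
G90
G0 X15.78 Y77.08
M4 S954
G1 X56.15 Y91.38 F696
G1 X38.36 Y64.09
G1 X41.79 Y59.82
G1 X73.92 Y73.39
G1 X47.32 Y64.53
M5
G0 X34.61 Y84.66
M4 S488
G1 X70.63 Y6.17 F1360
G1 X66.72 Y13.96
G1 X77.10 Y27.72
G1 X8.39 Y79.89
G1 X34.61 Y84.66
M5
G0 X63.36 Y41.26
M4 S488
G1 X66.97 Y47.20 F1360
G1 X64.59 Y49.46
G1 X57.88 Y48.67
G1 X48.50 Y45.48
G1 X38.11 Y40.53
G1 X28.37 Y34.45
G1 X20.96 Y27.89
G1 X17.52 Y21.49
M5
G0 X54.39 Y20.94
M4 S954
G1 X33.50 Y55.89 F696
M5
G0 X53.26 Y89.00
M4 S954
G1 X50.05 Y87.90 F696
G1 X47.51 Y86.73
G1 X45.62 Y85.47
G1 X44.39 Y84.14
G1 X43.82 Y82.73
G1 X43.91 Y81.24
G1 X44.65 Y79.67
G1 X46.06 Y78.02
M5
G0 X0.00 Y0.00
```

<svg xmlns="http://www.w3.org/2000/svg" width="82.47mm" height="103.58mm" viewBox="0 0 82.47 103.58">
  <polyline points="15.78,26.50 56.15,12.20 38.36,39.49 41.79,43.76 73.92,30.19 47.32,39.05" fill="none" stroke="#0000ff"/>
  <polygon points="34.61,18.92 70.63,97.41 66.72,89.62 77.10,75.86 8.39,23.69" fill="none" stroke="#000000"/>
  <polyline points="63.36,62.32 66.97,56.38 64.59,54.12 57.88,54.91 48.50,58.10 38.11,63.05 28.37,69.13 20.96,75.69 17.52,82.09" fill="none" stroke="#000000"/>
  <polyline points="54.39,82.64 33.50,47.69" fill="none" stroke="#0000ff"/>
  <polyline points="53.26,14.58 50.05,15.68 47.51,16.85 45.62,18.11 44.39,19.44 43.82,20.85 43.91,22.34 44.65,23.91 46.06,25.56" fill="none" stroke="#0000ff"/>
</svg>

Each laser-on run becomes one SVG element. Flip Y back into SVG space with y_svg = 103.58 − y_machine.

Run 1: power S954 maps to stroke `#0000ff` (cut). The run is open, so emit a `<polyline>` with points (Y-flipped): 15.78,26.50 56.15,12.20 38.36,39.49 41.79,43.76 73.92,30.19 47.32,39.05.

Run 2: power S488 maps to stroke `#000000` (score). The run returns to its start, so emit a `<polygon>` with points (Y-flipped): 34.61,18.92 70.63,97.41 66.72,89.62 77.10,75.86 8.39,23.69.

Run 3: S488 ⇒ score layer `#000000`. The run is open, so emit a `<polyline>` with points (Y-flipped): 63.36,62.32 66.97,56.38 64.59,54.12 57.88,54.91 48.50,58.10 38.11,63.05 28.37,69.13 20.96,75.69 17.52,82.09.

Run 4: S954 ⇒ cut layer `#0000ff`. The run is open, so emit a `<polyline>` with points (Y-flipped): 54.39,82.64 33.50,47.69.

Run 5: S954 ⇒ cut layer `#0000ff`. The run is open, so emit a `<polyline>` with points (Y-flipped): 53.26,14.58 50.05,15.68 47.51,16.85 45.62,18.11 44.39,19.44 43.82,20.85 43.91,22.34 44.65,23.91 46.06,25.56.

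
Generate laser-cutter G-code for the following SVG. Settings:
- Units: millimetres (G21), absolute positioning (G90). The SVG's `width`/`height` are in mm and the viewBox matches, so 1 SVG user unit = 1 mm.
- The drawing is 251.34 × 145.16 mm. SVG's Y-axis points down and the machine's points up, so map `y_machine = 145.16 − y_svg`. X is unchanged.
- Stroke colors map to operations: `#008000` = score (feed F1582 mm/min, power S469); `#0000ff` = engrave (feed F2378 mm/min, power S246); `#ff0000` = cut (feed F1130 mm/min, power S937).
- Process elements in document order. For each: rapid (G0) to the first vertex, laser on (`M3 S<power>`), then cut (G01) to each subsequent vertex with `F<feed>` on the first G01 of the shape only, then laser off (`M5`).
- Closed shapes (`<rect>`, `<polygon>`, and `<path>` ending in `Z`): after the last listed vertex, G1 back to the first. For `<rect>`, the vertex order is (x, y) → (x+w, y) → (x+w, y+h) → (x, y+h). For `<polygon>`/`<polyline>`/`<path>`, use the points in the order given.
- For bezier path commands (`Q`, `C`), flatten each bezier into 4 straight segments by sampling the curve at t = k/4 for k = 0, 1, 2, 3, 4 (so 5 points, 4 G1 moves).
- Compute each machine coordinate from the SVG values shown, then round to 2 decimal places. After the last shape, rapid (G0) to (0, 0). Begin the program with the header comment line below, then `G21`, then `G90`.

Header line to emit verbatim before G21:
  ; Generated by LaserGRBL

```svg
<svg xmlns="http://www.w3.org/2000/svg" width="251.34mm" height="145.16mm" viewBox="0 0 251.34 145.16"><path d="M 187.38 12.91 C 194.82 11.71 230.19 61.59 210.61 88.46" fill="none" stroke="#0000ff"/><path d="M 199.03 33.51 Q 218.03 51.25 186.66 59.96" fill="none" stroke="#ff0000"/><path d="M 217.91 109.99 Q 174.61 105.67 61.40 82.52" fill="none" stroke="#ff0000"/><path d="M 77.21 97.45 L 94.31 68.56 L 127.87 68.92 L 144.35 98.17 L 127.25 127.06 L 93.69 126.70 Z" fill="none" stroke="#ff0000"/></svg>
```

1 u = 1 mm; y_m = 145.16 − y.

[1] `<path>` cubic bezier, #0000ff→engrave S246 F2378: (187.38,132.25) → (196.90,124.73) → (209.13,105.00) → (216.29,80.01) → (210.61,56.70)

[2] `<path>` quadratic bezier, #ff0000→cut S937 F1130: (199.03,111.65) → (205.38,103.34) → (205.44,96.17) → (199.20,90.12) → (186.66,85.20)

[3] `<path>` quadratic bezier, #ff0000→cut S937 F1130: (217.91,35.17) → (191.89,38.51) → (157.13,44.20) → (113.64,52.24) → (61.40,62.64)

[4] `<path>` regular polygon, #ff0000→cut S937 F1130: (77.21,47.71) → (94.31,76.60) → (127.87,76.24) → (144.35,46.99) → (127.25,18.10) → (93.69,18.46) → (77.21,47.71) (closed)

; Generated by LaserGRBL
G21
G90
G0 X187.38 Y132.25
M3 S246
G01 X196.90 Y124.73 F2378
G01 X209.13 Y105.00
G01 X216.29 Y80.01
G01 X210.61 Y56.70
M5
G0 X199.03 Y111.65
M3 S937
G01 X205.38 Y103.34 F1130
G01 X205.44 Y96.17
G01 X199.20 Y90.12
G01 X186.66 Y85.20
M5
G0 X217.91 Y35.17
M3 S937
G01 X191.89 Y38.51 F1130
G01 X157.13 Y44.20
G01 X113.64 Y52.24
G01 X61.40 Y62.64
M5
G0 X77.21 Y47.71
M3 S937
G01 X94.31 Y76.60 F1130
G01 X127.87 Y76.24
G01 X144.35 Y46.99
G01 X127.25 Y18.10
G01 X93.69 Y18.46
G01 X77.21 Y47.71
M5
G0 X0.00 Y0.00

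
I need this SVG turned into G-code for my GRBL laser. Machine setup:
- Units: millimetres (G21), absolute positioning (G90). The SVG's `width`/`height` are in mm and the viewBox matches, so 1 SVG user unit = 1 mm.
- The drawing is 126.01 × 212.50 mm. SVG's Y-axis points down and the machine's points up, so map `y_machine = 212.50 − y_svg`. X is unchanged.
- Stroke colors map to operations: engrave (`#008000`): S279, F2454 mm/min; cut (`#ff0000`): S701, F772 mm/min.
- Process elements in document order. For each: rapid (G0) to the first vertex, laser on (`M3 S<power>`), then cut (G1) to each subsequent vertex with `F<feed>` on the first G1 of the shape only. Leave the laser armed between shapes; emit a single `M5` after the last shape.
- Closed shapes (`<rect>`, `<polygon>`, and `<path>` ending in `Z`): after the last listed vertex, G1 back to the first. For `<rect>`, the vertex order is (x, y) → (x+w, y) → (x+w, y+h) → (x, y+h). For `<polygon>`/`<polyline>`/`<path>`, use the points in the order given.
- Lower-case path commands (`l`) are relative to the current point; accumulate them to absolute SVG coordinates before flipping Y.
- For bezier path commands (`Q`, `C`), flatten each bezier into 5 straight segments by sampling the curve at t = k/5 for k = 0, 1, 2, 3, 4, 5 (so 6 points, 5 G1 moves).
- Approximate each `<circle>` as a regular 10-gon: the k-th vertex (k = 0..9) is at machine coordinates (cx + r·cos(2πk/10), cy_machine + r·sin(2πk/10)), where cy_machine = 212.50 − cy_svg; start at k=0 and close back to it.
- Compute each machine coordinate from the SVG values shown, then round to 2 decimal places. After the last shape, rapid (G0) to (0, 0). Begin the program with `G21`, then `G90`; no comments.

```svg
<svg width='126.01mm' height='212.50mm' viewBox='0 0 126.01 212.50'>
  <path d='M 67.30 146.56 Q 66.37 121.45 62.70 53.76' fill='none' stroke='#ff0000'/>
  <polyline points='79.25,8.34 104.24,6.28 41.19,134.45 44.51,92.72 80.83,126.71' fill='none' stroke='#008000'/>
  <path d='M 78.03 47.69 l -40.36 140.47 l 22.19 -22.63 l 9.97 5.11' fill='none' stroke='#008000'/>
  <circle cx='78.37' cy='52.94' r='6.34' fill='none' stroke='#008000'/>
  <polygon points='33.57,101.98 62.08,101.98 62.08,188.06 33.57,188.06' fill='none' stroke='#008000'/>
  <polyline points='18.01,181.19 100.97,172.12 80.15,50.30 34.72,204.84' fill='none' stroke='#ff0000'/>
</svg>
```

1 u = 1 mm; y_m = 212.50 − y.

[1] `<path>` quadratic bezier, #ff0000→cut S701 F772: (67.30,65.94) → (66.82,77.69) → (66.12,92.84) → (65.20,111.40) → (64.06,133.37) → (62.70,158.74)

[2] `<polyline>` open polyline, #008000→engrave S279 F2454: (79.25,204.16) → (104.24,206.22) → (41.19,78.05) → (44.51,119.78) → (80.83,85.79)

[3] `<path>` open polyline, #008000→engrave S279 F2454: (78.03,164.81) → (37.67,24.34) → (59.86,46.97) → (69.83,41.86)

[4] `<circle>` circle, #008000→engrave S279 F2454: (84.71,159.56) → (83.50,163.29) → (80.33,165.59) → (76.41,165.59) → (73.24,163.29) → (72.03,159.56) → (73.24,155.83) → (76.41,153.53) → (80.33,153.53) → (83.50,155.83) → (84.71,159.56) (closed)

[5] `<polygon>` rectangle, #008000→engrave S279 F2454: (33.57,110.52) → (62.08,110.52) → (62.08,24.44) → (33.57,24.44) → (33.57,110.52) (closed)

[6] `<polyline>` open polyline, #ff0000→cut S701 F772: (18.01,31.31) → (100.97,40.38) → (80.15,162.20) → (34.72,7.66)

G21
G90
G0 X67.30 Y65.94
M3 S701
G1 X66.82 Y77.69 F772
G1 X66.12 Y92.84
G1 X65.20 Y111.40
G1 X64.06 Y133.37
G1 X62.70 Y158.74
G0 X79.25 Y204.16
M3 S279
G1 X104.24 Y206.22 F2454
G1 X41.19 Y78.05
G1 X44.51 Y119.78
G1 X80.83 Y85.79
G0 X78.03 Y164.81
M3 S279
G1 X37.67 Y24.34 F2454
G1 X59.86 Y46.97
G1 X69.83 Y41.86
G0 X84.71 Y159.56
M3 S279
G1 X83.50 Y163.29 F2454
G1 X80.33 Y165.59
G1 X76.41 Y165.59
G1 X73.24 Y163.29
G1 X72.03 Y159.56
G1 X73.24 Y155.83
G1 X76.41 Y153.53
G1 X80.33 Y153.53
G1 X83.50 Y155.83
G1 X84.71 Y159.56
G0 X33.57 Y110.52
M3 S279
G1 X62.08 Y110.52 F2454
G1 X62.08 Y24.44
G1 X33.57 Y24.44
G1 X33.57 Y110.52
G0 X18.01 Y31.31
M3 S701
G1 X100.97 Y40.38 F772
G1 X80.15 Y162.20
G1 X34.72 Y7.66
M5
G0 X0.00 Y0.00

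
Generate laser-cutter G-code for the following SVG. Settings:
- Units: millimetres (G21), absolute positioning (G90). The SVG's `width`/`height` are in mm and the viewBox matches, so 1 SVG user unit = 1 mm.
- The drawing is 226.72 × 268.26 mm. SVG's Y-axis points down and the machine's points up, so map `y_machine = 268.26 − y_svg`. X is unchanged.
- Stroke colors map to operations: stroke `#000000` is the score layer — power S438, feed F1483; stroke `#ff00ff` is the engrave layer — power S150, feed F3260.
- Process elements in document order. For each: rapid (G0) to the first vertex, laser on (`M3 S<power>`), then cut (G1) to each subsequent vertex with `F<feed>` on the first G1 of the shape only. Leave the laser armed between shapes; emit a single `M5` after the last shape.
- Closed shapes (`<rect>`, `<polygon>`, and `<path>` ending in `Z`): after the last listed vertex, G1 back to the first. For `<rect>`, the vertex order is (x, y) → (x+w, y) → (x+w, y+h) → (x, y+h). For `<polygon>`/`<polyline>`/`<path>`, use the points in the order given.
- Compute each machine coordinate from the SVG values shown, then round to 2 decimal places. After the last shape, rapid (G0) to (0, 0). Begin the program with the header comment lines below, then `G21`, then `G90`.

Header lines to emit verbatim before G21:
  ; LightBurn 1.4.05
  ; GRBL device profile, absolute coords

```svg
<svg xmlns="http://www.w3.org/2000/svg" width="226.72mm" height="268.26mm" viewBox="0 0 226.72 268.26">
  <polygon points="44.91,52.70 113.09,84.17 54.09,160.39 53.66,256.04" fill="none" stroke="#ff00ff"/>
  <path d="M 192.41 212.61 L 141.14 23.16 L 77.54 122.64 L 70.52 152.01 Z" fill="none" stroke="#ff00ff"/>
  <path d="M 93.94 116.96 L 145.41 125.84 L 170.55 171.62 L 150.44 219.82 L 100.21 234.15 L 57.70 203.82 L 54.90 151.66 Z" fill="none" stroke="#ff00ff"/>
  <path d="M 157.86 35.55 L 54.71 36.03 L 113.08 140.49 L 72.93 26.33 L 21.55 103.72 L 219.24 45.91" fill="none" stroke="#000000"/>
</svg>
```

; LightBurn 1.4.05
; GRBL device profile, absolute coords
G21
G90
G0 X44.91 Y215.56
M3 S150
G1 X113.09 Y184.09 F3260
G1 X54.09 Y107.87
G1 X53.66 Y12.22
G1 X44.91 Y215.56
G0 X192.41 Y55.65
M3 S150
G1 X141.14 Y245.10 F3260
G1 X77.54 Y145.62
G1 X70.52 Y116.25
G1 X192.41 Y55.65
G0 X93.94 Y151.30
M3 S150
G1 X145.41 Y142.42 F3260
G1 X170.55 Y96.64
G1 X150.44 Y48.44
G1 X100.21 Y34.11
G1 X57.70 Y64.44
G1 X54.90 Y116.60
G1 X93.94 Y151.30
G0 X157.86 Y232.71
M3 S438
G1 X54.71 Y232.23 F1483
G1 X113.08 Y127.77
G1 X72.93 Y241.93
G1 X21.55 Y164.54
G1 X219.24 Y222.35
M5
G0 X0.00 Y0.00

Since the viewBox matches the mm dimensions, user units are millimetres directly. The only transform is the Y-flip y_m = 268.26 − y_svg.

Shape 1 is a closed polygon drawn with `<polygon>`. Its stroke #ff00ff means engrave at S150, F3260. After flipping Y the toolpath is (44.91,215.56) → (113.09,184.09) → (54.09,107.87) → (53.66,12.22) → (44.91,215.56), returning to the start.

Shape 2 is a closed polygon drawn with `<path>`. Its stroke #ff00ff means engrave at S150, F3260. After flipping Y the toolpath is (192.41,55.65) → (141.14,245.10) → (77.54,145.62) → (70.52,116.25) → (192.41,55.65), returning to the start.

Shape 3 is a regular polygon drawn with `<path>`. Its stroke #ff00ff means engrave at S150, F3260. After flipping Y the toolpath is (93.94,151.30) → (145.41,142.42) → (170.55,96.64) → (150.44,48.44) → (100.21,34.11) → (57.70,64.44) → (54.90,116.60) → (93.94,151.30), returning to the start.

Shape 4 is a open polyline drawn with `<path>`. Its stroke #000000 means score at S438, F1483. After flipping Y the toolpath is (157.86,232.71) → (54.71,232.23) → (113.08,127.77) → (72.93,241.93) → (21.55,164.54) → (219.24,222.35).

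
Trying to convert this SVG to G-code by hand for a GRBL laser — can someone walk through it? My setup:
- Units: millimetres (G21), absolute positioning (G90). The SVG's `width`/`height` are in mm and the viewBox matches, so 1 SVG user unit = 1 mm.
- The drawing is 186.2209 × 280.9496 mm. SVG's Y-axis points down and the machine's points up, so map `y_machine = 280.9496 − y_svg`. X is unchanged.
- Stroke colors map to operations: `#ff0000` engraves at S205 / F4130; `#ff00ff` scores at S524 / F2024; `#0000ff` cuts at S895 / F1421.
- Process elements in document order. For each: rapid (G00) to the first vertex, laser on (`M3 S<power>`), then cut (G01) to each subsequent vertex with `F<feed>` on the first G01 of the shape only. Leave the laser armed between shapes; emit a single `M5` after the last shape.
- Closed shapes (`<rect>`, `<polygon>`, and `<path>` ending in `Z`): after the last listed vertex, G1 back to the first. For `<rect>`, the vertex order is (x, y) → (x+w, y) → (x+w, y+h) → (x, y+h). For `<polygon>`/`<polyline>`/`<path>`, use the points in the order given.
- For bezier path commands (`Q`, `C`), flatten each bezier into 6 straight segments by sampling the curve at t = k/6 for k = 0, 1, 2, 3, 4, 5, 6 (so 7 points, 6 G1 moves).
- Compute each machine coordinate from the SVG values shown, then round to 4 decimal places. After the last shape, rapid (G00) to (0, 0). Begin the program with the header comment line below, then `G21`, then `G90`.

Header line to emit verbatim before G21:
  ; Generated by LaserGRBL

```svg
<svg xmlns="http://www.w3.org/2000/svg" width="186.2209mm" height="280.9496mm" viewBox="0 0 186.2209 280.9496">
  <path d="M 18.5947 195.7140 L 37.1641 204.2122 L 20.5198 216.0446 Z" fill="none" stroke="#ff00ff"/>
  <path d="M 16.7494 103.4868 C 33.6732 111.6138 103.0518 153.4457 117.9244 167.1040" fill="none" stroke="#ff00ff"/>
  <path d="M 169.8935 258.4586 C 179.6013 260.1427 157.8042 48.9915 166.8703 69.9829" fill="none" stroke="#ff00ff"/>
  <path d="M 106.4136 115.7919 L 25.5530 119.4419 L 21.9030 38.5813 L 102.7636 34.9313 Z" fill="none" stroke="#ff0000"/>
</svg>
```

; Generated by LaserGRBL
G21
G90
G00 X18.5947 Y85.2356
M3 S524
G01 X37.1641 Y76.7374 F2024
G01 X20.5198 Y64.9050
G01 X18.5947 Y85.2356
G00 X16.7494 Y177.4628
M3 S524
G01 X29.0873 Y170.8770 F2024
G01 X47.1966 Y160.3926
G01 X68.1061 Y147.7284
G01 X88.8446 Y134.6033
G01 X106.4411 Y122.7361
G01 X117.9244 Y113.8456
G00 X169.8935 Y22.4910
M3 S524
G01 X172.4107 Y37.3251 F2024
G01 X171.4096 Y75.2713
G01 X168.6225 Y123.9691
G01 X165.7820 Y171.0579
G01 X164.6204 Y204.1773
G01 X166.8703 Y210.9667
G00 X106.4136 Y165.1577
M3 S205
G01 X25.5530 Y161.5077 F4130
G01 X21.9030 Y242.3683
G01 X102.7636 Y246.0183
G01 X106.4136 Y165.1577
M5
G00 X0.0000 Y0.0000

1 u = 1 mm; y_m = 280.9496 − y.

[1] `<path>` regular polygon, #ff00ff→score S524 F2024: (18.5947,85.2356) → (37.1641,76.7374) → (20.5198,64.9050) → (18.5947,85.2356) (closed)

[2] `<path>` cubic bezier, #ff00ff→score S524 F2024: (16.7494,177.4628) → (29.0873,170.8770) → (47.1966,160.3926) → (68.1061,147.7284) → (88.8446,134.6033) → (106.4411,122.7361) → (117.9244,113.8456)

[3] `<path>` cubic bezier, #ff00ff→score S524 F2024: (169.8935,22.4910) → (172.4107,37.3251) → (171.4096,75.2713) → (168.6225,123.9691) → (165.7820,171.0579) → (164.6204,204.1773) → (166.8703,210.9667)

[4] `<path>` regular polygon, #ff0000→engrave S205 F4130: (106.4136,165.1577) → (25.5530,161.5077) → (21.9030,242.3683) → (102.7636,246.0183) → (106.4136,165.1577) (closed)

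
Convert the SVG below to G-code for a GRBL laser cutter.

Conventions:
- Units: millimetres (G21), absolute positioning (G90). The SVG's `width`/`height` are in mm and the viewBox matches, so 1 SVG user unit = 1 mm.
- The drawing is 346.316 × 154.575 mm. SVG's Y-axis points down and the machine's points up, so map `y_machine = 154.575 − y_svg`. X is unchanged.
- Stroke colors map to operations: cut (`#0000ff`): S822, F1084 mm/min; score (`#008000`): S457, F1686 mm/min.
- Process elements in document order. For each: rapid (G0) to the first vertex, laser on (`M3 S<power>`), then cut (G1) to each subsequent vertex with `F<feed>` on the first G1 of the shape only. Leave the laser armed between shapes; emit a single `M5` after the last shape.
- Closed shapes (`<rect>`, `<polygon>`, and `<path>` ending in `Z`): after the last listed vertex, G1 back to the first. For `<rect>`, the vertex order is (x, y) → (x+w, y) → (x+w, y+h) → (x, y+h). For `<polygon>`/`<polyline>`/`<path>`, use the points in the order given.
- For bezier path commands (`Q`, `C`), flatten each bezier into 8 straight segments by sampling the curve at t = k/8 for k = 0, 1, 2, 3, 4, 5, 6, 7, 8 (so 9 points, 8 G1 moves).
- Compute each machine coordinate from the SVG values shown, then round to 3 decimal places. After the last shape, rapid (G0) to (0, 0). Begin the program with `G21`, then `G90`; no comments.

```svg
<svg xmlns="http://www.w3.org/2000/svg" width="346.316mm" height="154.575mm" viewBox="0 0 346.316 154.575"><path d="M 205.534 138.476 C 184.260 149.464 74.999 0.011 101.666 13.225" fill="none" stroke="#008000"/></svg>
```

G21
G90
G0 X205.534 Y16.099
M3 S457
G1 X193.869 Y18.868 F1686
G1 X176.580 Y32.892
G1 X156.289 Y54.385
G1 X135.622 Y79.559
G1 X117.202 Y104.630
G1 X103.654 Y125.809
G1 X97.600 Y139.311
G1 X101.666 Y141.350
M5
G0 X0.000 Y0.000

viewBox `0 0 346.316 154.575` with mm width/height → 1 unit = 1 mm. Flip: y_m = 154.575 − y_svg.

**Shape 1** — `<path>` cubic bezier, stroke `#008000` → score (S457, F1686). Control points (SVG): P0=(205.534,138.476), P1=(184.260,149.464), P2=(74.999,0.011), P3=(101.666,13.225); sampled at t=k/8. Machine vertices: (205.534,16.099) → (193.869,18.868) → (176.580,32.892) → (156.289,54.385) → (135.622,79.559) → (117.202,104.630) → (103.654,125.809) → (97.600,139.311) → (101.666,141.350). Open path.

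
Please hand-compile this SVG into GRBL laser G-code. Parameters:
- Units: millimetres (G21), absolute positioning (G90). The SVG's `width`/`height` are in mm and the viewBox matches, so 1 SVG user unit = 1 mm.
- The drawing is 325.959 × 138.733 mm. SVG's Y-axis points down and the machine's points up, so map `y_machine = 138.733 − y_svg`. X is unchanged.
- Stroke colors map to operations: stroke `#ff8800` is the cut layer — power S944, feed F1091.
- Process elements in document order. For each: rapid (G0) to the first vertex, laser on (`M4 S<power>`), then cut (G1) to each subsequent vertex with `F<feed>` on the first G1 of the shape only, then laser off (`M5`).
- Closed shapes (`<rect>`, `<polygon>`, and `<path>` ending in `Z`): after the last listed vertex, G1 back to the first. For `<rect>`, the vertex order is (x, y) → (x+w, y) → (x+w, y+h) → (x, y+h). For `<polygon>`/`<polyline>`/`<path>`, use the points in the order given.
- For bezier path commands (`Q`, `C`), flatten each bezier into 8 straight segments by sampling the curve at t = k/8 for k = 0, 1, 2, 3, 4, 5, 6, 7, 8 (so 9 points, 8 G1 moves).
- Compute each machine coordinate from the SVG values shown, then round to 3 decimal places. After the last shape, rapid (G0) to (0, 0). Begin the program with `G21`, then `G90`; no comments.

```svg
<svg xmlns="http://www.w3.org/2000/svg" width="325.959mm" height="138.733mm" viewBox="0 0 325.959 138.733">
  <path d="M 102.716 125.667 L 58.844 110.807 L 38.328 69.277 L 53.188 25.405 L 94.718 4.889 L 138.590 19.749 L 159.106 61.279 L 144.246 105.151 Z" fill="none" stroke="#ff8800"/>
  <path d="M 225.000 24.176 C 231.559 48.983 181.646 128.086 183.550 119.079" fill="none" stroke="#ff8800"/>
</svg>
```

Since the viewBox matches the mm dimensions, user units are millimetres directly. The only transform is the Y-flip y_m = 138.733 − y_svg.

Shape 1 is a regular polygon drawn with `<path>`. Its stroke #ff8800 means cut at S944, F1091. After flipping Y the toolpath is (102.716,13.066) → (58.844,27.926) → (38.328,69.456) → (53.188,113.328) → (94.718,133.844) → (138.590,118.984) → (159.106,77.454) → (144.246,33.582) → (102.716,13.066), returning to the start.

Shape 2 is a cubic bezier drawn with `<path>`. Its stroke #ff8800 means cut at S944, F1091. After flipping Y the toolpath is (225.000,114.557) → (225.024,102.987) → (221.023,87.996) → (214.265,71.253) → (206.021,54.425) → (197.558,39.183) → (190.146,27.194) → (185.053,20.128) → (183.550,19.654).

G21
G90
G0 X102.716 Y13.066
M4 S944
G1 X58.844 Y27.926 F1091
G1 X38.328 Y69.456
G1 X53.188 Y113.328
G1 X94.718 Y133.844
G1 X138.590 Y118.984
G1 X159.106 Y77.454
G1 X144.246 Y33.582
G1 X102.716 Y13.066
M5
G0 X225.000 Y114.557
M4 S944
G1 X225.024 Y102.987 F1091
G1 X221.023 Y87.996
G1 X214.265 Y71.253
G1 X206.021 Y54.425
G1 X197.558 Y39.183
G1 X190.146 Y27.194
G1 X185.053 Y20.128
G1 X183.550 Y19.654
M5
G0 X0.000 Y0.000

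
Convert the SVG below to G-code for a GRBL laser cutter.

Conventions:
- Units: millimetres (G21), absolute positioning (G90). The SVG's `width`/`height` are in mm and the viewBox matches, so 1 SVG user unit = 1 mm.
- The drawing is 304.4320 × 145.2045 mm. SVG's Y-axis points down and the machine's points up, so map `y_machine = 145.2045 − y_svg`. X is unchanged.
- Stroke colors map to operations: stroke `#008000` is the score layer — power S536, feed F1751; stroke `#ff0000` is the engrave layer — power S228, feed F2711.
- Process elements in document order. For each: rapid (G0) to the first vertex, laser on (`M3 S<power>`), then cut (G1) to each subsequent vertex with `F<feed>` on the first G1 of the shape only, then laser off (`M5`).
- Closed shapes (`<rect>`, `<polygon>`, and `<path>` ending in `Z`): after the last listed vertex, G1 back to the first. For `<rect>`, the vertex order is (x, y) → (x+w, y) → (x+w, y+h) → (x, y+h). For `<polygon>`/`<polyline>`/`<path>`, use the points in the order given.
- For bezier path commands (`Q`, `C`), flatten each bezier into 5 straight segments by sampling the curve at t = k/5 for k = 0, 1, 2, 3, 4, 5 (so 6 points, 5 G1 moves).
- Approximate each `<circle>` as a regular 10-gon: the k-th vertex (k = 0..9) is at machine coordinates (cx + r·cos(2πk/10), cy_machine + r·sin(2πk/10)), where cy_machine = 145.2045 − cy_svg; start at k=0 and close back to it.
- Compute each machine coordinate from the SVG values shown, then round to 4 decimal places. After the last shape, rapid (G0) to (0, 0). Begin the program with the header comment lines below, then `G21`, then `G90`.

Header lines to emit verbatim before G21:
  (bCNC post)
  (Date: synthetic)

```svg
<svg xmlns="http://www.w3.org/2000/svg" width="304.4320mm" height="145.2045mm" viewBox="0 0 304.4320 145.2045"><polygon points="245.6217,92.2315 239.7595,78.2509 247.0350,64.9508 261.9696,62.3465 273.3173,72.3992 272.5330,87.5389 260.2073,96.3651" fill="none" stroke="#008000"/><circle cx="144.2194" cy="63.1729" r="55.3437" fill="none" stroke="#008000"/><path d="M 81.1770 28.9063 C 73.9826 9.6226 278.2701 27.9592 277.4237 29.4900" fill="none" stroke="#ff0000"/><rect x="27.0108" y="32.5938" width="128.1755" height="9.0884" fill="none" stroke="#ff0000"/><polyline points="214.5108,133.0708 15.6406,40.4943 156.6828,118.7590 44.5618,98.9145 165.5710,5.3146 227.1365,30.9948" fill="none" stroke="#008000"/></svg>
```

(bCNC post)
(Date: synthetic)
G21
G90
G0 X245.6217 Y52.9730
M3 S536
G1 X239.7595 Y66.9536 F1751
G1 X247.0350 Y80.2537
G1 X261.9696 Y82.8580
G1 X273.3173 Y72.8053
G1 X272.5330 Y57.6656
G1 X260.2073 Y48.8394
G1 X245.6217 Y52.9730
M5
G0 X199.5631 Y82.0316
M3 S536
G1 X188.9934 Y114.5618 F1751
G1 X161.3215 Y134.6666
G1 X127.1173 Y134.6666
G1 X99.4454 Y114.5618
G1 X88.8757 Y82.0316
G1 X99.4454 Y49.5014
G1 X127.1173 Y29.3966
G1 X161.3215 Y29.3966
G1 X188.9934 Y49.5014
G1 X199.5631 Y82.0316
M5
G0 X81.1770 Y116.2982
M3 S228
G1 X98.9053 Y123.7894 F2711
G1 X147.3916 Y124.8642
G1 X206.6385 Y122.1350
G1 X256.6484 Y118.2143
G1 X277.4237 Y115.7145
M5
G0 X27.0108 Y112.6107
M3 S228
G1 X155.1863 Y112.6107 F2711
G1 X155.1863 Y103.5223
G1 X27.0108 Y103.5223
G1 X27.0108 Y112.6107
M5
G0 X214.5108 Y12.1337
M3 S536
G1 X15.6406 Y104.7102 F1751
G1 X156.6828 Y26.4455
G1 X44.5618 Y46.2900
G1 X165.5710 Y139.8899
G1 X227.1365 Y114.2097
M5
G0 X0.0000 Y0.0000

Since the viewBox matches the mm dimensions, user units are millimetres directly. The only transform is the Y-flip y_m = 145.2045 − y_svg.

Shape 1 is a regular polygon drawn with `<polygon>`. Its stroke #008000 means score at S536, F1751. After flipping Y the toolpath is (245.6217,52.9730) → (239.7595,66.9536) → (247.0350,80.2537) → (261.9696,82.8580) → (273.3173,72.8053) → (272.5330,57.6656) → (260.2073,48.8394) → (245.6217,52.9730), returning to the start.

Shape 2 is a circle drawn with `<circle>`. Its stroke #008000 means score at S536, F1751. After flipping Y the toolpath is (199.5631,82.0316) → (188.9934,114.5618) → (161.3215,134.6666) → (127.1173,134.6666) → (99.4454,114.5618) → (88.8757,82.0316) → (99.4454,49.5014) → (127.1173,29.3966) → (161.3215,29.3966) → (188.9934,49.5014) → (199.5631,82.0316), returning to the start.

Shape 3 is a cubic bezier drawn with `<path>`. Its stroke #ff0000 means engrave at S228, F2711. After flipping Y the toolpath is (81.1770,116.2982) → (98.9053,123.7894) → (147.3916,124.8642) → (206.6385,122.1350) → (256.6484,118.2143) → (277.4237,115.7145).

Shape 4 is a rectangle drawn with `<rect>`. Its stroke #ff0000 means engrave at S228, F2711. After flipping Y the toolpath is (27.0108,112.6107) → (155.1863,112.6107) → (155.1863,103.5223) → (27.0108,103.5223) → (27.0108,112.6107), returning to the start.

Shape 5 is a open polyline drawn with `<polyline>`. Its stroke #008000 means score at S536, F1751. After flipping Y the toolpath is (214.5108,12.1337) → (15.6406,104.7102) → (156.6828,26.4455) → (44.5618,46.2900) → (165.5710,139.8899) → (227.1365,114.2097).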